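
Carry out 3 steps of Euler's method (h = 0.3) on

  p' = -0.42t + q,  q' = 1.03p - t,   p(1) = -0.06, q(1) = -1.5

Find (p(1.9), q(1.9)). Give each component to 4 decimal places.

Euler on (p,q): p_{n+1} = p_n + h·p', q_{n+1} = q_n + h·q'.
1.000000: (-0.060000, -1.500000); f=(-1.920000, -1.061800) → (-0.636000, -1.818540)
1.300000: (-0.636000, -1.818540); f=(-2.364540, -1.955080) → (-1.345362, -2.405064)
1.600000: (-1.345362, -2.405064); f=(-3.077064, -2.985723) → (-2.268481, -3.300781)
(p(1.9), q(1.9)) ≈ (-2.2685, -3.3008)

-2.2685, -3.3008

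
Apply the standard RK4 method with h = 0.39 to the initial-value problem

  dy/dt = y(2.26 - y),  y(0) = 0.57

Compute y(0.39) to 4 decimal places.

1.0140

RK4: k1 = f(t_n, y_n); k2 = f(t_n + h/2, y_n + (h/2)·k1); k3 = f(t_n + h/2, y_n + (h/2)·k2); k4 = f(t_n + h, y_n + h·k3); y_{n+1} = y_n + (h/6)·(k1 + 2k2 + 2k3 + k4).
t=0.000000, y=0.570000:
  k1 = f(0.000000, 0.570000) = 0.963300
  k2 = f(0.195000, 0.757843) = 1.138400
  k3 = f(0.195000, 0.791988) = 1.162648
  k4 = f(0.390000, 1.023433) = 1.265543
  y ← 0.570000 + (0.39/6)·(k1 + 2k2 + 2k3 + k4) = 1.014011
y(0.39) ≈ 1.0140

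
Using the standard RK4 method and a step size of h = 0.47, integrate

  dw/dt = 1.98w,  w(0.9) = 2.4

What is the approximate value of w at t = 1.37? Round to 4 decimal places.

6.0700

RK4: k1 = f(t_n, w_n); k2 = f(t_n + h/2, w_n + (h/2)·k1); k3 = f(t_n + h/2, w_n + (h/2)·k2); k4 = f(t_n + h, w_n + h·k3); w_{n+1} = w_n + (h/6)·(k1 + 2k2 + 2k3 + k4).
t=0.900000, w=2.400000:
  k1 = f(0.900000, 2.400000) = 4.752000
  k2 = f(1.135000, 3.516720) = 6.963106
  k3 = f(1.135000, 4.036330) = 7.991933
  k4 = f(1.370000, 6.156209) = 12.189293
  w ← 2.400000 + (0.47/6)·(k1 + 2k2 + 2k3 + k4) = 6.070024
w(1.37) ≈ 6.0700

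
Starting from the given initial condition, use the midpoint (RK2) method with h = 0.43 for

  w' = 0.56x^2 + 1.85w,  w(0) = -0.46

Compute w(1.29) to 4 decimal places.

-3.6852

Midpoint: k1 = f(x_n, w_n); k2 = f(x_n + h/2, w_n + (h/2)·k1); w_{n+1} = w_n + h·k2.
x=0.000000, w=-0.460000:
  k1 = f(0.000000, -0.460000) = -0.851000
  k2 = f(0.215000, -0.642965) = -1.163599
  w ← -0.460000 + 0.43·(-1.163599) = -0.960348
x=0.430000, w=-0.960348:
  k1 = f(0.430000, -0.960348) = -1.673099
  k2 = f(0.645000, -1.320064) = -2.209144
  w ← -0.960348 + 0.43·(-2.209144) = -1.910280
x=0.860000, w=-1.910280:
  k1 = f(0.860000, -1.910280) = -3.119842
  k2 = f(1.075000, -2.581046) = -4.127785
  w ← -1.910280 + 0.43·(-4.127785) = -3.685227
w(1.29) ≈ -3.6852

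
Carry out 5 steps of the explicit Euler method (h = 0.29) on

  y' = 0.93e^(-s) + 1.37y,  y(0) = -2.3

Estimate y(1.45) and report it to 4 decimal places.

Euler: y_{n+1} = y_n + h·f(s_n, y_n).
s=0.000000, y=-2.300000: f=-2.221000 → y ← -2.300000 + 0.29·(-2.221000) = -2.944090
s=0.290000, y=-2.944090: f=-3.337518 → y ← -2.944090 + 0.29·(-3.337518) = -3.911970
s=0.580000, y=-3.911970: f=-4.838694 → y ← -3.911970 + 0.29·(-4.838694) = -5.315191
s=0.870000, y=-5.315191: f=-6.892187 → y ← -5.315191 + 0.29·(-6.892187) = -7.313926
s=1.160000, y=-7.313926: f=-9.728536 → y ← -7.313926 + 0.29·(-9.728536) = -10.135201
y(1.45) ≈ -10.1352

-10.1352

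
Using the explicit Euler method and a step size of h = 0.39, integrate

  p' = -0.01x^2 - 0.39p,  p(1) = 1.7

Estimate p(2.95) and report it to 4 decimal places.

Euler: p_{n+1} = p_n + h·f(x_n, p_n).
x=1.000000, p=1.700000: f=-0.673000 → p ← 1.700000 + 0.39·(-0.673000) = 1.437530
x=1.390000, p=1.437530: f=-0.579958 → p ← 1.437530 + 0.39·(-0.579958) = 1.211346
x=1.780000, p=1.211346: f=-0.504109 → p ← 1.211346 + 0.39·(-0.504109) = 1.014744
x=2.170000, p=1.014744: f=-0.442839 → p ← 1.014744 + 0.39·(-0.442839) = 0.842037
x=2.560000, p=0.842037: f=-0.393930 → p ← 0.842037 + 0.39·(-0.393930) = 0.688404
p(2.95) ≈ 0.6884

0.6884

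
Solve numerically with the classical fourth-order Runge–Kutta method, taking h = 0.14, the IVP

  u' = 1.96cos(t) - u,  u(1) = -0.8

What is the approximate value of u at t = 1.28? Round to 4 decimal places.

-0.4082

RK4: k1 = f(t_n, u_n); k2 = f(t_n + h/2, u_n + (h/2)·k1); k3 = f(t_n + h/2, u_n + (h/2)·k2); k4 = f(t_n + h, u_n + h·k3); u_{n+1} = u_n + (h/6)·(k1 + 2k2 + 2k3 + k4).
t=1.000000, u=-0.800000:
  k1 = f(1.000000, -0.800000) = 1.858993
  k2 = f(1.070000, -0.669871) = 1.610914
  k3 = f(1.070000, -0.687236) = 1.628280
  k4 = f(1.140000, -0.572041) = 1.390526
  u ← -0.800000 + (0.14/6)·(k1 + 2k2 + 2k3 + k4) = -0.573016
t=1.140000, u=-0.573016:
  k1 = f(1.140000, -0.573016) = 1.391501
  k2 = f(1.210000, -0.475610) = 1.167529
  k3 = f(1.210000, -0.491289) = 1.183207
  k4 = f(1.280000, -0.407367) = 0.969328
  u ← -0.573016 + (0.14/6)·(k1 + 2k2 + 2k3 + k4) = -0.408229
u(1.28) ≈ -0.4082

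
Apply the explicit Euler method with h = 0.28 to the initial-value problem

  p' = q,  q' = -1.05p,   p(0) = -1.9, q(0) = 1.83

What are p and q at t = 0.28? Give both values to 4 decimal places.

Euler on (p,q): p_{n+1} = p_n + h·p', q_{n+1} = q_n + h·q'.
0.000000: (-1.900000, 1.830000); f=(1.830000, 1.995000) → (-1.387600, 2.388600)
(p(0.28), q(0.28)) ≈ (-1.3876, 2.3886)

-1.3876, 2.3886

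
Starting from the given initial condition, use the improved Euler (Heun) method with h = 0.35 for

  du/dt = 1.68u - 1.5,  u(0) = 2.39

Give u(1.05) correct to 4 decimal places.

9.0671

Heun: k1 = f(t_n, u_n); k2 = f(t_n + h, u_n + h·k1); u_{n+1} = u_n + (h/2)·(k1 + k2).
t=0.000000, u=2.390000:
  k1 = f(0.000000, 2.390000) = 2.515200
  k2 = f(0.350000, 3.270320) = 3.994138
  u ← 2.390000 + (0.35/2)·(2.515200 + 3.994138) = 3.529134
t=0.350000, u=3.529134:
  k1 = f(0.350000, 3.529134) = 4.428945
  k2 = f(0.700000, 5.079265) = 7.033165
  u ← 3.529134 + (0.35/2)·(4.428945 + 7.033165) = 5.535003
t=0.700000, u=5.535003:
  k1 = f(0.700000, 5.535003) = 7.798806
  k2 = f(1.050000, 8.264585) = 12.384503
  u ← 5.535003 + (0.35/2)·(7.798806 + 12.384503) = 9.067082
u(1.05) ≈ 9.0671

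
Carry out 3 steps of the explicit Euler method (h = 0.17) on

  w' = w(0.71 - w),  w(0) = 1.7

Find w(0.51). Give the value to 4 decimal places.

1.1316

Euler: w_{n+1} = w_n + h·f(s_n, w_n).
s=0.000000, w=1.700000: f=-1.683000 → w ← 1.700000 + 0.17·(-1.683000) = 1.413890
s=0.170000, w=1.413890: f=-0.995223 → w ← 1.413890 + 0.17·(-0.995223) = 1.244702
s=0.340000, w=1.244702: f=-0.665545 → w ← 1.244702 + 0.17·(-0.665545) = 1.131559
w(0.51) ≈ 1.1316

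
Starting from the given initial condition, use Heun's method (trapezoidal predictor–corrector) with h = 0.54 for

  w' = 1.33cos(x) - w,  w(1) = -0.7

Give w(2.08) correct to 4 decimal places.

-0.3661

Heun: k1 = f(x_n, w_n); k2 = f(x_n + h, w_n + h·k1); w_{n+1} = w_n + (h/2)·(k1 + k2).
x=1.000000, w=-0.700000:
  k1 = f(1.000000, -0.700000) = 1.418602
  k2 = f(1.540000, 0.066045) = -0.025092
  w ← -0.700000 + (0.54/2)·(1.418602 + (-0.025092)) = -0.323752
x=1.540000, w=-0.323752:
  k1 = f(1.540000, -0.323752) = 0.364705
  k2 = f(2.080000, -0.126812) = -0.521540
  w ← -0.323752 + (0.54/2)·(0.364705 + (-0.521540)) = -0.366098
w(2.08) ≈ -0.3661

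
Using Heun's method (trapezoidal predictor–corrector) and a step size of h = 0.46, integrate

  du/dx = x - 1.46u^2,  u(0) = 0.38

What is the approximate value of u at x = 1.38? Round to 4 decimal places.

Heun: k1 = f(x_n, u_n); k2 = f(x_n + h, u_n + h·k1); u_{n+1} = u_n + (h/2)·(k1 + k2).
x=0.000000, u=0.380000:
  k1 = f(0.000000, 0.380000) = -0.210824
  k2 = f(0.460000, 0.283021) = 0.343053
  u ← 0.380000 + (0.46/2)·(-0.210824 + 0.343053) = 0.410413
x=0.460000, u=0.410413:
  k1 = f(0.460000, 0.410413) = 0.214080
  k2 = f(0.920000, 0.508889) = 0.541906
  u ← 0.410413 + (0.46/2)·(0.214080 + 0.541906) = 0.584289
x=0.920000, u=0.584289:
  k1 = f(0.920000, 0.584289) = 0.421565
  k2 = f(1.380000, 0.778209) = 0.495810
  u ← 0.584289 + (0.46/2)·(0.421565 + 0.495810) = 0.795286
u(1.38) ≈ 0.7953

0.7953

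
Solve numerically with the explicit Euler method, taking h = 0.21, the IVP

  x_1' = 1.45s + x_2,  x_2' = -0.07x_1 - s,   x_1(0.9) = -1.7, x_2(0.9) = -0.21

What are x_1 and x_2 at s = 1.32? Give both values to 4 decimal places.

Euler on (x_1,x_2): x_1_{n+1} = x_1_n + h·x_1', x_2_{n+1} = x_2_n + h·x_2'.
0.900000: (-1.700000, -0.210000); f=(1.095000, -0.781000) → (-1.470050, -0.374010)
1.110000: (-1.470050, -0.374010); f=(1.235490, -1.007097) → (-1.210597, -0.585500)
(x_1(1.32), x_2(1.32)) ≈ (-1.2106, -0.5855)

-1.2106, -0.5855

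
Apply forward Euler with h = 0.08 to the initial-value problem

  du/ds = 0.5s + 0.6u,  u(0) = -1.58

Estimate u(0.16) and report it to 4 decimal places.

Euler: u_{n+1} = u_n + h·f(s_n, u_n).
s=0.000000, u=-1.580000: f=-0.948000 → u ← -1.580000 + 0.08·(-0.948000) = -1.655840
s=0.080000, u=-1.655840: f=-0.953504 → u ← -1.655840 + 0.08·(-0.953504) = -1.732120
u(0.16) ≈ -1.7321

-1.7321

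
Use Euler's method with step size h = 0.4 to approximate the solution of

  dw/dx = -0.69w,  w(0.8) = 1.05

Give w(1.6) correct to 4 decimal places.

Euler: w_{n+1} = w_n + h·f(x_n, w_n).
x=0.800000, w=1.050000: f=-0.724500 → w ← 1.050000 + 0.4·(-0.724500) = 0.760200
x=1.200000, w=0.760200: f=-0.524538 → w ← 0.760200 + 0.4·(-0.524538) = 0.550385
w(1.6) ≈ 0.5504

0.5504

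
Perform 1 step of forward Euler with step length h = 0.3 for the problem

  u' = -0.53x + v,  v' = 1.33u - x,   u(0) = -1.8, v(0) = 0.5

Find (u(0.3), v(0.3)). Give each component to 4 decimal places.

-1.6500, -0.2182

Euler on (u,v): u_{n+1} = u_n + h·u', v_{n+1} = v_n + h·v'.
0.000000: (-1.800000, 0.500000); f=(0.500000, -2.394000) → (-1.650000, -0.218200)
(u(0.3), v(0.3)) ≈ (-1.6500, -0.2182)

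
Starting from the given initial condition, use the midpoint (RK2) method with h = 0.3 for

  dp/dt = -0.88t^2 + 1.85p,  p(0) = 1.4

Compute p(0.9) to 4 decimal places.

Midpoint: k1 = f(t_n, p_n); k2 = f(t_n + h/2, p_n + (h/2)·k1); p_{n+1} = p_n + h·k2.
t=0.000000, p=1.400000:
  k1 = f(0.000000, 1.400000) = 2.590000
  k2 = f(0.150000, 1.788500) = 3.288925
  p ← 1.400000 + 0.3·3.288925 = 2.386677
t=0.300000, p=2.386677:
  k1 = f(0.300000, 2.386677) = 4.336153
  k2 = f(0.450000, 3.037101) = 5.440436
  p ← 2.386677 + 0.3·5.440436 = 4.018808
t=0.600000, p=4.018808:
  k1 = f(0.600000, 4.018808) = 7.117995
  k2 = f(0.750000, 5.086508) = 8.915039
  p ← 4.018808 + 0.3·8.915039 = 6.693320
p(0.9) ≈ 6.6933

6.6933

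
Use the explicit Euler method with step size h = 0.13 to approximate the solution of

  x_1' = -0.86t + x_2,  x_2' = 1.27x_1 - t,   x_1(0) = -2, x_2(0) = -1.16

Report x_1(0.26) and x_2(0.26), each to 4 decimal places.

-2.3591, -1.8622

Euler on (x_1,x_2): x_1_{n+1} = x_1_n + h·x_1', x_2_{n+1} = x_2_n + h·x_2'.
0.000000: (-2.000000, -1.160000); f=(-1.160000, -2.540000) → (-2.150800, -1.490200)
0.130000: (-2.150800, -1.490200); f=(-1.602000, -2.861516) → (-2.359060, -1.862197)
(x_1(0.26), x_2(0.26)) ≈ (-2.3591, -1.8622)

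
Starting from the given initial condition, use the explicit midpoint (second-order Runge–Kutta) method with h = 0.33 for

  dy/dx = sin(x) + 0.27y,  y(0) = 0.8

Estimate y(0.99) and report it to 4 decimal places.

Midpoint: k1 = f(x_n, y_n); k2 = f(x_n + h/2, y_n + (h/2)·k1); y_{n+1} = y_n + h·k2.
x=0.000000, y=0.800000:
  k1 = f(0.000000, 0.800000) = 0.216000
  k2 = f(0.165000, 0.835640) = 0.389875
  y ← 0.800000 + 0.33·0.389875 = 0.928659
x=0.330000, y=0.928659:
  k1 = f(0.330000, 0.928659) = 0.574781
  k2 = f(0.495000, 1.023498) = 0.751376
  y ← 0.928659 + 0.33·0.751376 = 1.176613
x=0.660000, y=1.176613:
  k1 = f(0.660000, 1.176613) = 0.930802
  k2 = f(0.825000, 1.330195) = 1.093701
  y ← 1.176613 + 0.33·1.093701 = 1.537534
y(0.99) ≈ 1.5375

1.5375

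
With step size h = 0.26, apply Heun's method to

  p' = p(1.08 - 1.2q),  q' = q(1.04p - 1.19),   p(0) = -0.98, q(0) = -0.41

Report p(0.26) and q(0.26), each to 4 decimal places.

Heun on (p,q): k1 = f(s_n, state_n); k2 = f(s_n + h, state_n + h·k1); state_{n+1} = state_n + (h/2)·(k1 + k2).
0.000000: (-0.980000, -0.410000)
  k1 = (-1.540560, 0.905772)
  predictor → (-1.380546, -0.174499)
  k2 = (-1.780074, 0.458195)
  → (-1.411682, -0.232684)
(p(0.26), q(0.26)) ≈ (-1.4117, -0.2327)

-1.4117, -0.2327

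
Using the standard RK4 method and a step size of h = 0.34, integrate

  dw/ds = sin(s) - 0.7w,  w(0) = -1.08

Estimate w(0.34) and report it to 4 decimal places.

RK4: k1 = f(s_n, w_n); k2 = f(s_n + h/2, w_n + (h/2)·k1); k3 = f(s_n + h/2, w_n + (h/2)·k2); k4 = f(s_n + h, w_n + h·k3); w_{n+1} = w_n + (h/6)·(k1 + 2k2 + 2k3 + k4).
s=0.000000, w=-1.080000:
  k1 = f(0.000000, -1.080000) = 0.756000
  k2 = f(0.170000, -0.951480) = 0.835218
  k3 = f(0.170000, -0.938013) = 0.825791
  k4 = f(0.340000, -0.799231) = 0.892949
  w ← -1.080000 + (0.34/6)·(k1 + 2k2 + 2k3 + k4) = -0.798312
w(0.34) ≈ -0.7983

-0.7983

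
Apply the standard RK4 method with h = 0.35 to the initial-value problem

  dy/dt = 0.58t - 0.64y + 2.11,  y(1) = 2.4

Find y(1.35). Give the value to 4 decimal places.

RK4: k1 = f(t_n, y_n); k2 = f(t_n + h/2, y_n + (h/2)·k1); k3 = f(t_n + h/2, y_n + (h/2)·k2); k4 = f(t_n + h, y_n + h·k3); y_{n+1} = y_n + (h/6)·(k1 + 2k2 + 2k3 + k4).
t=1.000000, y=2.400000:
  k1 = f(1.000000, 2.400000) = 1.154000
  k2 = f(1.175000, 2.601950) = 1.126252
  k3 = f(1.175000, 2.597094) = 1.129360
  k4 = f(1.350000, 2.795276) = 1.104023
  y ← 2.400000 + (0.35/6)·(k1 + 2k2 + 2k3 + k4) = 2.794873
y(1.35) ≈ 2.7949

2.7949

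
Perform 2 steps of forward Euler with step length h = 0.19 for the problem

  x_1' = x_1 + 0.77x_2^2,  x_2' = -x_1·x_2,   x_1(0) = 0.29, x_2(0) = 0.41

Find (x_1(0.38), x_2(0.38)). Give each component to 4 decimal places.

Euler on (x_1,x_2): x_1_{n+1} = x_1_n + h·x_1', x_2_{n+1} = x_2_n + h·x_2'.
0.000000: (0.290000, 0.410000); f=(0.419437, -0.118900) → (0.369693, 0.387409)
0.190000: (0.369693, 0.387409); f=(0.485259, -0.143222) → (0.461892, 0.360197)
(x_1(0.38), x_2(0.38)) ≈ (0.4619, 0.3602)

0.4619, 0.3602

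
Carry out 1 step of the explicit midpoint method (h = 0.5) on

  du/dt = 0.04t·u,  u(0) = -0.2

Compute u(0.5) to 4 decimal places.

Midpoint: k1 = f(t_n, u_n); k2 = f(t_n + h/2, u_n + (h/2)·k1); u_{n+1} = u_n + h·k2.
t=0.000000, u=-0.200000:
  k1 = f(0.000000, -0.200000) = 0.000000
  k2 = f(0.250000, -0.200000) = -0.002000
  u ← -0.200000 + 0.5·(-0.002000) = -0.201000
u(0.5) ≈ -0.2010

-0.2010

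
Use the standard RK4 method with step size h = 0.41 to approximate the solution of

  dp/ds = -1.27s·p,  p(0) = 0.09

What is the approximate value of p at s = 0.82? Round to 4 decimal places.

RK4: k1 = f(s_n, p_n); k2 = f(s_n + h/2, p_n + (h/2)·k1); k3 = f(s_n + h/2, p_n + (h/2)·k2); k4 = f(s_n + h, p_n + h·k3); p_{n+1} = p_n + (h/6)·(k1 + 2k2 + 2k3 + k4).
s=0.000000, p=0.090000:
  k1 = f(0.000000, 0.090000) = 0.000000
  k2 = f(0.205000, 0.090000) = -0.023431
  k3 = f(0.205000, 0.085197) = -0.022181
  k4 = f(0.410000, 0.080906) = -0.042128
  p ← 0.090000 + (0.41/6)·(k1 + 2k2 + 2k3 + k4) = 0.080888
s=0.410000, p=0.080888:
  k1 = f(0.410000, 0.080888) = -0.042118
  k2 = f(0.615000, 0.072253) = -0.056433
  k3 = f(0.615000, 0.069319) = -0.054141
  k4 = f(0.820000, 0.058690) = -0.061119
  p ← 0.080888 + (0.41/6)·(k1 + 2k2 + 2k3 + k4) = 0.058721
p(0.82) ≈ 0.0587

0.0587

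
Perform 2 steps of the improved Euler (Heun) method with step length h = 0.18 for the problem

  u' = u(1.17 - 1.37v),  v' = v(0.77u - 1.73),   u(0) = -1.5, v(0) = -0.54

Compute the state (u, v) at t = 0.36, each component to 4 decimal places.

-2.6488, -0.1829

Heun on (u,v): k1 = f(t_n, state_n); k2 = f(t_n + h, state_n + h·k1); state_{n+1} = state_n + (h/2)·(k1 + k2).
0.000000: (-1.500000, -0.540000)
  k1 = (-2.864700, 1.557900)
  predictor → (-2.015646, -0.259578)
  k2 = (-3.075114, 0.851947)
  → (-2.034583, -0.323114)
0.180000: (-2.034583, -0.323114)
  k1 = (-3.281103, 1.065186)
  predictor → (-2.625182, -0.131380)
  k2 = (-3.543972, 0.492858)
  → (-2.648840, -0.182890)
(u(0.36), v(0.36)) ≈ (-2.6488, -0.1829)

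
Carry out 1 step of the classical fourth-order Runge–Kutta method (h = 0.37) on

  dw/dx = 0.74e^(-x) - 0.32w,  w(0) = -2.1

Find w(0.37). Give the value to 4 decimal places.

RK4: k1 = f(x_n, w_n); k2 = f(x_n + h/2, w_n + (h/2)·k1); k3 = f(x_n + h/2, w_n + (h/2)·k2); k4 = f(x_n + h, w_n + h·k3); w_{n+1} = w_n + (h/6)·(k1 + 2k2 + 2k3 + k4).
x=0.000000, w=-2.100000:
  k1 = f(0.000000, -2.100000) = 1.412000
  k2 = f(0.185000, -1.838780) = 1.203427
  k3 = f(0.185000, -1.877366) = 1.215774
  k4 = f(0.370000, -1.650164) = 1.039196
  w ← -2.100000 + (0.37/6)·(k1 + 2k2 + 2k3 + k4) = -1.650475
w(0.37) ≈ -1.6505

-1.6505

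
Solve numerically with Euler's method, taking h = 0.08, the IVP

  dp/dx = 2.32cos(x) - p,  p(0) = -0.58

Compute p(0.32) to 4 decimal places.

0.2345

Euler: p_{n+1} = p_n + h·f(x_n, p_n).
x=0.000000, p=-0.580000: f=2.900000 → p ← -0.580000 + 0.08·2.900000 = -0.348000
x=0.080000, p=-0.348000: f=2.660580 → p ← -0.348000 + 0.08·2.660580 = -0.135154
x=0.160000, p=-0.135154: f=2.425521 → p ← -0.135154 + 0.08·2.425521 = 0.058888
x=0.240000, p=0.058888: f=2.194616 → p ← 0.058888 + 0.08·2.194616 = 0.234457
p(0.32) ≈ 0.2345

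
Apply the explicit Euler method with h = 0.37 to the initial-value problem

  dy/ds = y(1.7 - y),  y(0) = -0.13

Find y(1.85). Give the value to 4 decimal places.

-2.5720

Euler: y_{n+1} = y_n + h·f(s_n, y_n).
s=0.000000, y=-0.130000: f=-0.237900 → y ← -0.130000 + 0.37·(-0.237900) = -0.218023
s=0.370000, y=-0.218023: f=-0.418173 → y ← -0.218023 + 0.37·(-0.418173) = -0.372747
s=0.740000, y=-0.372747: f=-0.772610 → y ← -0.372747 + 0.37·(-0.772610) = -0.658613
s=1.110000, y=-0.658613: f=-1.553413 → y ← -0.658613 + 0.37·(-1.553413) = -1.233376
s=1.480000, y=-1.233376: f=-3.617954 → y ← -1.233376 + 0.37·(-3.617954) = -2.572019
y(1.85) ≈ -2.5720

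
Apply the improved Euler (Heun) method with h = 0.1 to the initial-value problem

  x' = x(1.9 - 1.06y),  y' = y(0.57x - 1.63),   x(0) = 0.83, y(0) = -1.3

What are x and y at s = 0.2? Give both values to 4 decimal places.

Heun on (x,y): k1 = f(s_n, state_n); k2 = f(s_n + h, state_n + h·k1); state_{n+1} = state_n + (h/2)·(k1 + k2).
0.000000: (0.830000, -1.300000)
  k1 = (2.720740, 1.503970)
  predictor → (1.102074, -1.149603)
  k2 = (3.436905, 1.151693)
  → (1.137882, -1.167217)
0.100000: (1.137882, -1.167217)
  k1 = (3.569821, 1.145515)
  predictor → (1.494864, -1.052665)
  k2 = (4.508250, 0.818897)
  → (1.541786, -1.068996)
(x(0.2), y(0.2)) ≈ (1.5418, -1.0690)

1.5418, -1.0690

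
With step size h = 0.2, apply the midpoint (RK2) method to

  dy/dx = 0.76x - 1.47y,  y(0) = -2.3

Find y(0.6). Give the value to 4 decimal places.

-0.8609

Midpoint: k1 = f(x_n, y_n); k2 = f(x_n + h/2, y_n + (h/2)·k1); y_{n+1} = y_n + h·k2.
x=0.000000, y=-2.300000:
  k1 = f(0.000000, -2.300000) = 3.381000
  k2 = f(0.100000, -1.961900) = 2.959993
  y ← -2.300000 + 0.2·2.959993 = -1.708001
x=0.200000, y=-1.708001:
  k1 = f(0.200000, -1.708001) = 2.662762
  k2 = f(0.300000, -1.441725) = 2.347336
  y ← -1.708001 + 0.2·2.347336 = -1.238534
x=0.400000, y=-1.238534:
  k1 = f(0.400000, -1.238534) = 2.124645
  k2 = f(0.500000, -1.026070) = 1.888322
  y ← -1.238534 + 0.2·1.888322 = -0.860870
y(0.6) ≈ -0.8609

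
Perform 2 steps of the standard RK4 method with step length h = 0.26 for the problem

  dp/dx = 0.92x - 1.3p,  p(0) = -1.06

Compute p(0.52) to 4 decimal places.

-0.4387

RK4: k1 = f(x_n, p_n); k2 = f(x_n + h/2, p_n + (h/2)·k1); k3 = f(x_n + h/2, p_n + (h/2)·k2); k4 = f(x_n + h, p_n + h·k3); p_{n+1} = p_n + (h/6)·(k1 + 2k2 + 2k3 + k4).
x=0.000000, p=-1.060000:
  k1 = f(0.000000, -1.060000) = 1.378000
  k2 = f(0.130000, -0.880860) = 1.264718
  k3 = f(0.130000, -0.895587) = 1.283863
  k4 = f(0.260000, -0.726196) = 1.183254
  p ← -1.060000 + (0.26/6)·(k1 + 2k2 + 2k3 + k4) = -0.728135
x=0.260000, p=-0.728135:
  k1 = f(0.260000, -0.728135) = 1.185776
  k2 = f(0.390000, -0.573984) = 1.104980
  k3 = f(0.390000, -0.584488) = 1.118634
  k4 = f(0.520000, -0.437290) = 1.046878
  p ← -0.728135 + (0.26/6)·(k1 + 2k2 + 2k3 + k4) = -0.438674
p(0.52) ≈ -0.4387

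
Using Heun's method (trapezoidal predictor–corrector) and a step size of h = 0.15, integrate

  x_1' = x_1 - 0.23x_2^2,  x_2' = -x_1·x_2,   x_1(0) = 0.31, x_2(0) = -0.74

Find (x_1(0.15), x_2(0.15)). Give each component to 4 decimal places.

0.3405, -0.7049

Heun on (x_1,x_2): k1 = f(t_n, state_n); k2 = f(t_n + h, state_n + h·k1); state_{n+1} = state_n + (h/2)·(k1 + k2).
0.000000: (0.310000, -0.740000)
  k1 = (0.184052, 0.229400)
  predictor → (0.337608, -0.705590)
  k2 = (0.223101, 0.238213)
  → (0.340536, -0.704929)
(x_1(0.15), x_2(0.15)) ≈ (0.3405, -0.7049)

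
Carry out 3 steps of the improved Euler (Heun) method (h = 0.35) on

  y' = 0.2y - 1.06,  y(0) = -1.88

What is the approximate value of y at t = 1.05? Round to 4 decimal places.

Heun: k1 = f(t_n, y_n); k2 = f(t_n + h, y_n + h·k1); y_{n+1} = y_n + (h/2)·(k1 + k2).
t=0.000000, y=-1.880000:
  k1 = f(0.000000, -1.880000) = -1.436000
  k2 = f(0.350000, -2.382600) = -1.536520
  y ← -1.880000 + (0.35/2)·(-1.436000 + (-1.536520)) = -2.400191
t=0.350000, y=-2.400191:
  k1 = f(0.350000, -2.400191) = -1.540038
  k2 = f(0.700000, -2.939204) = -1.647841
  y ← -2.400191 + (0.35/2)·(-1.540038 + (-1.647841)) = -2.958070
t=0.700000, y=-2.958070:
  k1 = f(0.700000, -2.958070) = -1.651614
  k2 = f(1.050000, -3.536135) = -1.767227
  y ← -2.958070 + (0.35/2)·(-1.651614 + (-1.767227)) = -3.556367
y(1.05) ≈ -3.5564

-3.5564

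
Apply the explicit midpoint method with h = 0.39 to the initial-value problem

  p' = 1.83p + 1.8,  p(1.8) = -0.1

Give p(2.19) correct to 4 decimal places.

Midpoint: k1 = f(t_n, p_n); k2 = f(t_n + h/2, p_n + (h/2)·k1); p_{n+1} = p_n + h·k2.
t=1.800000, p=-0.100000:
  k1 = f(1.800000, -0.100000) = 1.617000
  k2 = f(1.995000, 0.215315) = 2.194026
  p ← -0.100000 + 0.39·2.194026 = 0.755670
p(2.19) ≈ 0.7557

0.7557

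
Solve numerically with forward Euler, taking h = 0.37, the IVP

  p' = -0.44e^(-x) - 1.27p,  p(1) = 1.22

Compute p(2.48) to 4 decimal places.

0.0409

Euler: p_{n+1} = p_n + h·f(x_n, p_n).
x=1.000000, p=1.220000: f=-1.711267 → p ← 1.220000 + 0.37·(-1.711267) = 0.586831
x=1.370000, p=0.586831: f=-0.857083 → p ← 0.586831 + 0.37·(-0.857083) = 0.269711
x=1.740000, p=0.269711: f=-0.419761 → p ← 0.269711 + 0.37·(-0.419761) = 0.114399
x=2.110000, p=0.114399: f=-0.198631 → p ← 0.114399 + 0.37·(-0.198631) = 0.040905
p(2.48) ≈ 0.0409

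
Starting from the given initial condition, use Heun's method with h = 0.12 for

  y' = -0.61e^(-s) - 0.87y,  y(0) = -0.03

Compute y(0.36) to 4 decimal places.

Heun: k1 = f(s_n, y_n); k2 = f(s_n + h, y_n + h·k1); y_{n+1} = y_n + (h/2)·(k1 + k2).
s=0.000000, y=-0.030000:
  k1 = f(0.000000, -0.030000) = -0.583900
  k2 = f(0.120000, -0.100068) = -0.453962
  y ← -0.030000 + (0.12/2)·(-0.583900 + (-0.453962)) = -0.092272
s=0.120000, y=-0.092272:
  k1 = f(0.120000, -0.092272) = -0.460745
  k2 = f(0.240000, -0.147561) = -0.351465
  y ← -0.092272 + (0.12/2)·(-0.460745 + (-0.351465)) = -0.141004
s=0.240000, y=-0.141004:
  k1 = f(0.240000, -0.141004) = -0.357169
  k2 = f(0.360000, -0.183865) = -0.265620
  y ← -0.141004 + (0.12/2)·(-0.357169 + (-0.265620)) = -0.178372
y(0.36) ≈ -0.1784

-0.1784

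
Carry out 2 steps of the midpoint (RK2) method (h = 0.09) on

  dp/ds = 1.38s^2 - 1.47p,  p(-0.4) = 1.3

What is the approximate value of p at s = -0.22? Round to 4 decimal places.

Midpoint: k1 = f(s_n, p_n); k2 = f(s_n + h/2, p_n + (h/2)·k1); p_{n+1} = p_n + h·k2.
s=-0.400000, p=1.300000:
  k1 = f(-0.400000, 1.300000) = -1.690200
  k2 = f(-0.355000, 1.223941) = -1.625279
  p ← 1.300000 + 0.09·(-1.625279) = 1.153725
s=-0.310000, p=1.153725:
  k1 = f(-0.310000, 1.153725) = -1.563358
  k2 = f(-0.265000, 1.083374) = -1.495649
  p ← 1.153725 + 0.09·(-1.495649) = 1.019116
p(-0.22) ≈ 1.0191

1.0191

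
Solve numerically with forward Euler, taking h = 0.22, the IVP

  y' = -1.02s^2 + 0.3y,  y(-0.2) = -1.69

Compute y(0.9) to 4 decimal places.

Euler: y_{n+1} = y_n + h·f(s_n, y_n).
s=-0.200000, y=-1.690000: f=-0.547800 → y ← -1.690000 + 0.22·(-0.547800) = -1.810516
s=0.020000, y=-1.810516: f=-0.543563 → y ← -1.810516 + 0.22·(-0.543563) = -1.930100
s=0.240000, y=-1.930100: f=-0.637782 → y ← -1.930100 + 0.22·(-0.637782) = -2.070412
s=0.460000, y=-2.070412: f=-0.836956 → y ← -2.070412 + 0.22·(-0.836956) = -2.254542
s=0.680000, y=-2.254542: f=-1.148011 → y ← -2.254542 + 0.22·(-1.148011) = -2.507104
y(0.9) ≈ -2.5071

-2.5071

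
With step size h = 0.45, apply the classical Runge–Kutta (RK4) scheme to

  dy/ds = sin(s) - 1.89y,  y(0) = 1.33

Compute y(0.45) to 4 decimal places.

RK4: k1 = f(s_n, y_n); k2 = f(s_n + h/2, y_n + (h/2)·k1); k3 = f(s_n + h/2, y_n + (h/2)·k2); k4 = f(s_n + h, y_n + h·k3); y_{n+1} = y_n + (h/6)·(k1 + 2k2 + 2k3 + k4).
s=0.000000, y=1.330000:
  k1 = f(0.000000, 1.330000) = -2.513700
  k2 = f(0.225000, 0.764418) = -1.221643
  k3 = f(0.225000, 1.055130) = -1.771090
  k4 = f(0.450000, 0.533009) = -0.572422
  y ← 1.330000 + (0.45/6)·(k1 + 2k2 + 2k3 + k4) = 0.649631
y(0.45) ≈ 0.6496

0.6496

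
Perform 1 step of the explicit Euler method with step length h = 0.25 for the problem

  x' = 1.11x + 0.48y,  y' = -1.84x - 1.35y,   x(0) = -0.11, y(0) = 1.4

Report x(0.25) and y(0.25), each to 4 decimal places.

0.0275, 0.9781

Euler on (x,y): x_{n+1} = x_n + h·x', y_{n+1} = y_n + h·y'.
0.000000: (-0.110000, 1.400000); f=(0.549900, -1.687600) → (0.027475, 0.978100)
(x(0.25), y(0.25)) ≈ (0.0275, 0.9781)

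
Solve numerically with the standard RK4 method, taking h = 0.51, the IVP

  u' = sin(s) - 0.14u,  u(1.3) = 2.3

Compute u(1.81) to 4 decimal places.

RK4: k1 = f(s_n, u_n); k2 = f(s_n + h/2, u_n + (h/2)·k1); k3 = f(s_n + h/2, u_n + (h/2)·k2); k4 = f(s_n + h, u_n + h·k3); u_{n+1} = u_n + (h/6)·(k1 + 2k2 + 2k3 + k4).
s=1.300000, u=2.300000:
  k1 = f(1.300000, 2.300000) = 0.641558
  k2 = f(1.555000, 2.463597) = 0.654972
  k3 = f(1.555000, 2.467018) = 0.654493
  k4 = f(1.810000, 2.633791) = 0.602796
  u ← 2.300000 + (0.51/6)·(k1 + 2k2 + 2k3 + k4) = 2.628379
u(1.81) ≈ 2.6284

2.6284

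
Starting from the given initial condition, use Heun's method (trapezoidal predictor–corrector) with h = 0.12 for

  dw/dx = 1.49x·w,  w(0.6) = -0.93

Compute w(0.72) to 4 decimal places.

-1.0462

Heun: k1 = f(x_n, w_n); k2 = f(x_n + h, w_n + h·k1); w_{n+1} = w_n + (h/2)·(k1 + k2).
x=0.600000, w=-0.930000:
  k1 = f(0.600000, -0.930000) = -0.831420
  k2 = f(0.720000, -1.029770) = -1.104738
  w ← -0.930000 + (0.12/2)·(-0.831420 + (-1.104738)) = -1.046169
w(0.72) ≈ -1.0462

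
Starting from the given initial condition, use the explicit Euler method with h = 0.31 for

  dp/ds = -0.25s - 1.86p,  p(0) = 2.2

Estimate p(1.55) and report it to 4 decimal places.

Euler: p_{n+1} = p_n + h·f(s_n, p_n).
s=0.000000, p=2.200000: f=-4.092000 → p ← 2.200000 + 0.31·(-4.092000) = 0.931480
s=0.310000, p=0.931480: f=-1.810053 → p ← 0.931480 + 0.31·(-1.810053) = 0.370364
s=0.620000, p=0.370364: f=-0.843876 → p ← 0.370364 + 0.31·(-0.843876) = 0.108762
s=0.930000, p=0.108762: f=-0.434797 → p ← 0.108762 + 0.31·(-0.434797) = -0.026025
s=1.240000, p=-0.026025: f=-0.261593 → p ← -0.026025 + 0.31·(-0.261593) = -0.107119
p(1.55) ≈ -0.1071

-0.1071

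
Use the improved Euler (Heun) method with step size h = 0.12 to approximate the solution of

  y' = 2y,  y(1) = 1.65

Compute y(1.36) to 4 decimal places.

Heun: k1 = f(t_n, y_n); k2 = f(t_n + h, y_n + h·k1); y_{n+1} = y_n + (h/2)·(k1 + k2).
t=1.000000, y=1.650000:
  k1 = f(1.000000, 1.650000) = 3.300000
  k2 = f(1.120000, 2.046000) = 4.092000
  y ← 1.650000 + (0.12/2)·(3.300000 + 4.092000) = 2.093520
t=1.120000, y=2.093520:
  k1 = f(1.120000, 2.093520) = 4.187040
  k2 = f(1.240000, 2.595965) = 5.191930
  y ← 2.093520 + (0.12/2)·(4.187040 + 5.191930) = 2.656258
t=1.240000, y=2.656258:
  k1 = f(1.240000, 2.656258) = 5.312516
  k2 = f(1.360000, 3.293760) = 6.587520
  y ← 2.656258 + (0.12/2)·(5.312516 + 6.587520) = 3.370260
y(1.36) ≈ 3.3703

3.3703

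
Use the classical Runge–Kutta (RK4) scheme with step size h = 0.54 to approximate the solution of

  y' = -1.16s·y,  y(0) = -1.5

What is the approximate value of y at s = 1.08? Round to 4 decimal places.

RK4: k1 = f(s_n, y_n); k2 = f(s_n + h/2, y_n + (h/2)·k1); k3 = f(s_n + h/2, y_n + (h/2)·k2); k4 = f(s_n + h, y_n + h·k3); y_{n+1} = y_n + (h/6)·(k1 + 2k2 + 2k3 + k4).
s=0.000000, y=-1.500000:
  k1 = f(0.000000, -1.500000) = 0.000000
  k2 = f(0.270000, -1.500000) = 0.469800
  k3 = f(0.270000, -1.373154) = 0.430072
  k4 = f(0.540000, -1.267761) = 0.794126
  y ← -1.500000 + (0.54/6)·(k1 + 2k2 + 2k3 + k4) = -1.266552
s=0.540000, y=-1.266552:
  k1 = f(0.540000, -1.266552) = 0.793368
  k2 = f(0.810000, -1.052342) = 0.988781
  k3 = f(0.810000, -0.999581) = 0.939206
  k4 = f(1.080000, -0.759380) = 0.951352
  y ← -1.266552 + (0.54/6)·(k1 + 2k2 + 2k3 + k4) = -0.762489
y(1.08) ≈ -0.7625

-0.7625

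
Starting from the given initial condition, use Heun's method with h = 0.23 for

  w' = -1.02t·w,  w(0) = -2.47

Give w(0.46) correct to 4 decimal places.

-2.2158

Heun: k1 = f(t_n, w_n); k2 = f(t_n + h, w_n + h·k1); w_{n+1} = w_n + (h/2)·(k1 + k2).
t=0.000000, w=-2.470000:
  k1 = f(0.000000, -2.470000) = 0.000000
  k2 = f(0.230000, -2.470000) = 0.579462
  w ← -2.470000 + (0.23/2)·(0.000000 + 0.579462) = -2.403362
t=0.230000, w=-2.403362:
  k1 = f(0.230000, -2.403362) = 0.563829
  k2 = f(0.460000, -2.273681) = 1.066811
  w ← -2.403362 + (0.23/2)·(0.563829 + 1.066811) = -2.215838
w(0.46) ≈ -2.2158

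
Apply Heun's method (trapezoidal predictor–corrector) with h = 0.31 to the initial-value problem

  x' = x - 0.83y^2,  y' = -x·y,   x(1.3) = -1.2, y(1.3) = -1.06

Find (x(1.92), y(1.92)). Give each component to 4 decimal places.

Heun on (x,y): k1 = f(t_n, state_n); k2 = f(t_n + h, state_n + h·k1); state_{n+1} = state_n + (h/2)·(k1 + k2).
1.300000: (-1.200000, -1.060000)
  k1 = (-2.132588, -1.272000)
  predictor → (-1.861102, -1.454320)
  k2 = (-3.616591, -2.706638)
  → (-2.091123, -1.676689)
1.610000: (-2.091123, -1.676689)
  k1 = (-4.424490, -3.506162)
  predictor → (-3.462715, -2.763599)
  k2 = (-9.801824, -9.569556)
  → (-4.296201, -3.703425)
(x(1.92), y(1.92)) ≈ (-4.2962, -3.7034)

-4.2962, -3.7034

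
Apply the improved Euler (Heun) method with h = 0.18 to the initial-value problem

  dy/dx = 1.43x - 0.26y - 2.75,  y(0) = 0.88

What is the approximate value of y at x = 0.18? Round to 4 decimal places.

0.3795

Heun: k1 = f(x_n, y_n); k2 = f(x_n + h, y_n + h·k1); y_{n+1} = y_n + (h/2)·(k1 + k2).
x=0.000000, y=0.880000:
  k1 = f(0.000000, 0.880000) = -2.978800
  k2 = f(0.180000, 0.343816) = -2.581992
  y ← 0.880000 + (0.18/2)·(-2.978800 + (-2.581992)) = 0.379529
y(0.18) ≈ 0.3795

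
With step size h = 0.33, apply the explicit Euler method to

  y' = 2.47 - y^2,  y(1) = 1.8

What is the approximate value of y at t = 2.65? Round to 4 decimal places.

Euler: y_{n+1} = y_n + h·f(t_n, y_n).
t=1.000000, y=1.800000: f=-0.770000 → y ← 1.800000 + 0.33·(-0.770000) = 1.545900
t=1.330000, y=1.545900: f=0.080193 → y ← 1.545900 + 0.33·0.080193 = 1.572364
t=1.660000, y=1.572364: f=-0.002328 → y ← 1.572364 + 0.33·(-0.002328) = 1.571596
t=1.990000, y=1.571596: f=0.000087 → y ← 1.571596 + 0.33·0.000087 = 1.571624
t=2.320000, y=1.571624: f=-0.000003 → y ← 1.571624 + 0.33·(-0.000003) = 1.571623
y(2.65) ≈ 1.5716

1.5716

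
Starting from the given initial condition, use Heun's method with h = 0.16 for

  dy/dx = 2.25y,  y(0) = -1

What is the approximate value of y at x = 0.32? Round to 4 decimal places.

Heun: k1 = f(x_n, y_n); k2 = f(x_n + h, y_n + h·k1); y_{n+1} = y_n + (h/2)·(k1 + k2).
x=0.000000, y=-1.000000:
  k1 = f(0.000000, -1.000000) = -2.250000
  k2 = f(0.160000, -1.360000) = -3.060000
  y ← -1.000000 + (0.16/2)·(-2.250000 + (-3.060000)) = -1.424800
x=0.160000, y=-1.424800:
  k1 = f(0.160000, -1.424800) = -3.205800
  k2 = f(0.320000, -1.937728) = -4.359888
  y ← -1.424800 + (0.16/2)·(-3.205800 + (-4.359888)) = -2.030055
y(0.32) ≈ -2.0301

-2.0301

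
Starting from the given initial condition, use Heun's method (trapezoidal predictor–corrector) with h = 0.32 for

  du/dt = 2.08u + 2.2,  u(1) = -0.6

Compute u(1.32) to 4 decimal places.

Heun: k1 = f(t_n, u_n); k2 = f(t_n + h, u_n + h·k1); u_{n+1} = u_n + (h/2)·(k1 + k2).
t=1.000000, u=-0.600000:
  k1 = f(1.000000, -0.600000) = 0.952000
  k2 = f(1.320000, -0.295360) = 1.585651
  u ← -0.600000 + (0.32/2)·(0.952000 + 1.585651) = -0.193976
u(1.32) ≈ -0.1940

-0.1940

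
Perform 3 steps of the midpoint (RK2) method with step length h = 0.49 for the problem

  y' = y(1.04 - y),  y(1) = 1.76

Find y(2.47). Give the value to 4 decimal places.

1.1898

Midpoint: k1 = f(x_n, y_n); k2 = f(x_n + h/2, y_n + (h/2)·k1); y_{n+1} = y_n + h·k2.
x=1.000000, y=1.760000:
  k1 = f(1.000000, 1.760000) = -1.267200
  k2 = f(1.245000, 1.449536) = -0.593637
  y ← 1.760000 + 0.49·(-0.593637) = 1.469118
x=1.490000, y=1.469118:
  k1 = f(1.490000, 1.469118) = -0.630425
  k2 = f(1.735000, 1.314664) = -0.361090
  y ← 1.469118 + 0.49·(-0.361090) = 1.292183
x=1.980000, y=1.292183:
  k1 = f(1.980000, 1.292183) = -0.325867
  k2 = f(2.225000, 1.212346) = -0.208943
  y ← 1.292183 + 0.49·(-0.208943) = 1.189801
y(2.47) ≈ 1.1898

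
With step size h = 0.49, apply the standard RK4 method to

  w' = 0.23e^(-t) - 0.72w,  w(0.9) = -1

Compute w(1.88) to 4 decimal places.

-0.4543

RK4: k1 = f(t_n, w_n); k2 = f(t_n + h/2, w_n + (h/2)·k1); k3 = f(t_n + h/2, w_n + (h/2)·k2); k4 = f(t_n + h, w_n + h·k3); w_{n+1} = w_n + (h/6)·(k1 + 2k2 + 2k3 + k4).
t=0.900000, w=-1.000000:
  k1 = f(0.900000, -1.000000) = 0.813511
  k2 = f(1.145000, -0.800690) = 0.649688
  k3 = f(1.145000, -0.840826) = 0.678587
  k4 = f(1.390000, -0.667493) = 0.537882
  w ← -1.000000 + (0.49/6)·(k1 + 2k2 + 2k3 + k4) = -0.672685
t=1.390000, w=-0.672685:
  k1 = f(1.390000, -0.672685) = 0.541620
  k2 = f(1.635000, -0.539988) = 0.433630
  k3 = f(1.635000, -0.566445) = 0.452680
  k4 = f(1.880000, -0.450872) = 0.359723
  w ← -0.672685 + (0.49/6)·(k1 + 2k2 + 2k3 + k4) = -0.454311
w(1.88) ≈ -0.4543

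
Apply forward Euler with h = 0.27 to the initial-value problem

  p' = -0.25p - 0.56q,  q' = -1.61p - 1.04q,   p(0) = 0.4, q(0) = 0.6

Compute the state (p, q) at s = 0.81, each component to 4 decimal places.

0.1997, -0.0525

Euler on (p,q): p_{n+1} = p_n + h·p', q_{n+1} = q_n + h·q'.
0.000000: (0.400000, 0.600000); f=(-0.436000, -1.268000) → (0.282280, 0.257640)
0.270000: (0.282280, 0.257640); f=(-0.214848, -0.722416) → (0.224271, 0.062588)
0.540000: (0.224271, 0.062588); f=(-0.091117, -0.426167) → (0.199669, -0.052478)
(p(0.81), q(0.81)) ≈ (0.1997, -0.0525)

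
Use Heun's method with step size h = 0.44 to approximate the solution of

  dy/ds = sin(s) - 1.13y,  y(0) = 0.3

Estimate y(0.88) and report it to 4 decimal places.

Heun: k1 = f(s_n, y_n); k2 = f(s_n + h, y_n + h·k1); y_{n+1} = y_n + (h/2)·(k1 + k2).
s=0.000000, y=0.300000:
  k1 = f(0.000000, 0.300000) = -0.339000
  k2 = f(0.440000, 0.150840) = 0.255490
  y ← 0.300000 + (0.44/2)·(-0.339000 + 0.255490) = 0.281628
s=0.440000, y=0.281628:
  k1 = f(0.440000, 0.281628) = 0.107700
  k2 = f(0.880000, 0.329016) = 0.398951
  y ← 0.281628 + (0.44/2)·(0.107700 + 0.398951) = 0.393091
y(0.88) ≈ 0.3931

0.3931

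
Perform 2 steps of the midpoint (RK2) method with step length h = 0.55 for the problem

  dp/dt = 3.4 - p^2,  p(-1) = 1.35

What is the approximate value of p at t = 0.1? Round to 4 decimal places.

Midpoint: k1 = f(t_n, p_n); k2 = f(t_n + h/2, p_n + (h/2)·k1); p_{n+1} = p_n + h·k2.
t=-1.000000, p=1.350000:
  k1 = f(-1.000000, 1.350000) = 1.577500
  k2 = f(-0.725000, 1.783813) = 0.218013
  p ← 1.350000 + 0.55·0.218013 = 1.469907
t=-0.450000, p=1.469907:
  k1 = f(-0.450000, 1.469907) = 1.239373
  k2 = f(-0.175000, 1.810735) = 0.121240
  p ← 1.469907 + 0.55·0.121240 = 1.536589
p(0.1) ≈ 1.5366

1.5366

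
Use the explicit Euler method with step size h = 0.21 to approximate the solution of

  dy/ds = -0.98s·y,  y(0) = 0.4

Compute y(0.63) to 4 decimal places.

0.3496

Euler: y_{n+1} = y_n + h·f(s_n, y_n).
s=0.000000, y=0.400000: f=0.000000 → y ← 0.400000 + 0.21·0.000000 = 0.400000
s=0.210000, y=0.400000: f=-0.082320 → y ← 0.400000 + 0.21·(-0.082320) = 0.382713
s=0.420000, y=0.382713: f=-0.157525 → y ← 0.382713 + 0.21·(-0.157525) = 0.349633
y(0.63) ≈ 0.3496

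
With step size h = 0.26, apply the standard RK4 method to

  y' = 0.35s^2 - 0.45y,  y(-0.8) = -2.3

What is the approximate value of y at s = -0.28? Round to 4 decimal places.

RK4: k1 = f(s_n, y_n); k2 = f(s_n + h/2, y_n + (h/2)·k1); k3 = f(s_n + h/2, y_n + (h/2)·k2); k4 = f(s_n + h, y_n + h·k3); y_{n+1} = y_n + (h/6)·(k1 + 2k2 + 2k3 + k4).
s=-0.800000, y=-2.300000:
  k1 = f(-0.800000, -2.300000) = 1.259000
  k2 = f(-0.670000, -2.136330) = 1.118464
  k3 = f(-0.670000, -2.154600) = 1.126685
  k4 = f(-0.540000, -2.007062) = 1.005238
  y ← -2.300000 + (0.26/6)·(k1 + 2k2 + 2k3 + k4) = -2.007303
s=-0.540000, y=-2.007303:
  k1 = f(-0.540000, -2.007303) = 1.005347
  k2 = f(-0.410000, -1.876608) = 0.903309
  k3 = f(-0.410000, -1.889873) = 0.909278
  k4 = f(-0.280000, -1.770891) = 0.824341
  y ← -2.007303 + (0.26/6)·(k1 + 2k2 + 2k3 + k4) = -1.770926
y(-0.28) ≈ -1.7709

-1.7709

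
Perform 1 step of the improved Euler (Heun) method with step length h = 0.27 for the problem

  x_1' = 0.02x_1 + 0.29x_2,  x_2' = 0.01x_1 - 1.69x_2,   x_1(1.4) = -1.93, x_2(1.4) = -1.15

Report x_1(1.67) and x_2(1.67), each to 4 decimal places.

Heun on (x_1,x_2): k1 = f(t_n, state_n); k2 = f(t_n + h, state_n + h·k1); state_{n+1} = state_n + (h/2)·(k1 + k2).
1.400000: (-1.930000, -1.150000)
  k1 = (-0.372100, 1.924200)
  predictor → (-2.030467, -0.630466)
  k2 = (-0.223444, 1.045183)
  → (-2.010399, -0.749133)
(x_1(1.67), x_2(1.67)) ≈ (-2.0104, -0.7491)

-2.0104, -0.7491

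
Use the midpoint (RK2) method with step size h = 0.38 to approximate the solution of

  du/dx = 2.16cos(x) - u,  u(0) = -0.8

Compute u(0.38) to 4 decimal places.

Midpoint: k1 = f(x_n, u_n); k2 = f(x_n + h/2, u_n + (h/2)·k1); u_{n+1} = u_n + h·k2.
x=0.000000, u=-0.800000:
  k1 = f(0.000000, -0.800000) = 2.960000
  k2 = f(0.190000, -0.237600) = 2.358729
  u ← -0.800000 + 0.38·2.358729 = 0.096317
u(0.38) ≈ 0.0963

0.0963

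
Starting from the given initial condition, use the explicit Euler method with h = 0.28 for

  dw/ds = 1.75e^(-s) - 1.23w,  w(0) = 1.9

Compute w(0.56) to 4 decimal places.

Euler: w_{n+1} = w_n + h·f(s_n, w_n).
s=0.000000, w=1.900000: f=-0.587000 → w ← 1.900000 + 0.28·(-0.587000) = 1.735640
s=0.280000, w=1.735640: f=-0.812216 → w ← 1.735640 + 0.28·(-0.812216) = 1.508220
w(0.56) ≈ 1.5082

1.5082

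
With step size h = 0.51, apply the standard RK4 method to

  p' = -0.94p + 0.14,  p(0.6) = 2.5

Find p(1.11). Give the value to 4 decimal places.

1.6051

RK4: k1 = f(x_n, p_n); k2 = f(x_n + h/2, p_n + (h/2)·k1); k3 = f(x_n + h/2, p_n + (h/2)·k2); k4 = f(x_n + h, p_n + h·k3); p_{n+1} = p_n + (h/6)·(k1 + 2k2 + 2k3 + k4).
x=0.600000, p=2.500000:
  k1 = f(0.600000, 2.500000) = -2.210000
  k2 = f(0.855000, 1.936450) = -1.680263
  k3 = f(0.855000, 2.071533) = -1.807241
  k4 = f(1.110000, 1.578307) = -1.343609
  p ← 2.500000 + (0.51/6)·(k1 + 2k2 + 2k3 + k4) = 1.605068
p(1.11) ≈ 1.6051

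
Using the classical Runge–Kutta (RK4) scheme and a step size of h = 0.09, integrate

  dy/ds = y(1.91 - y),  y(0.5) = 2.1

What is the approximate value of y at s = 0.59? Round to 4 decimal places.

RK4: k1 = f(s_n, y_n); k2 = f(s_n + h/2, y_n + (h/2)·k1); k3 = f(s_n + h/2, y_n + (h/2)·k2); k4 = f(s_n + h, y_n + h·k3); y_{n+1} = y_n + (h/6)·(k1 + 2k2 + 2k3 + k4).
s=0.500000, y=2.100000:
  k1 = f(0.500000, 2.100000) = -0.399000
  k2 = f(0.545000, 2.082045) = -0.358205
  k3 = f(0.545000, 2.083881) = -0.362347
  k4 = f(0.590000, 2.067389) = -0.325384
  y ← 2.100000 + (0.09/6)·(k1 + 2k2 + 2k3 + k4) = 2.067518
y(0.59) ≈ 2.0675

2.0675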